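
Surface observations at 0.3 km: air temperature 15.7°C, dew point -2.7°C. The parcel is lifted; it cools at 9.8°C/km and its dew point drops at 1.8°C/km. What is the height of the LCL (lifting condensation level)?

T and T_d converge at 9.8 − 1.8 = 8°C per km
Height above start = (15.7 − (-2.7)) / 8 = 2.3 km
LCL altitude = 300 m + 2300 m = 2600 m

2.6 km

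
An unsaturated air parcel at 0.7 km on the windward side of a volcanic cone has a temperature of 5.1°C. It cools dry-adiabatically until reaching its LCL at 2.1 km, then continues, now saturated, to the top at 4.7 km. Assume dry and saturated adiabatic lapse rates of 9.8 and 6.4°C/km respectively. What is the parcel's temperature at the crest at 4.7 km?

700–2100 m, dry: Δz = 1.4 km ⇒ ΔT = -13.72°C; T = -8.62°C
2100–4700 m, saturated: Δz = 2.6 km ⇒ ΔT = -16.64°C; T = -25.26°C

-25.26°C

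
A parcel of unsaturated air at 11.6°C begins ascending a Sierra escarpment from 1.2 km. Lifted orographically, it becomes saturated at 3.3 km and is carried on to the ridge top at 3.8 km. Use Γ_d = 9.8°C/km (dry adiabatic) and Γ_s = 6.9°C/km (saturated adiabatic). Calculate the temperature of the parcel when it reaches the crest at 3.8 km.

From 1200 m to 3300 m (dry): cools by 9.8 × 2.1 = 20.58°C, giving -8.98°C.
From 3300 m to 3800 m (saturated): cools by 6.9 × 0.5 = 3.45°C, giving -12.43°C.

-12.43°C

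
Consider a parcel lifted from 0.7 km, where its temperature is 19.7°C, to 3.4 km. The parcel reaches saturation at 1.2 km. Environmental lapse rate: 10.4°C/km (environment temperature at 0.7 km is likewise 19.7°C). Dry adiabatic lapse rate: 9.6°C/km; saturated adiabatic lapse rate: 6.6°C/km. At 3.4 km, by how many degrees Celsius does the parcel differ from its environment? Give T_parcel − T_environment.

Parcel:
  700 → 1200 m (dry, 9.6°C/km): ΔT = -9.6 × 0.5 = -4.8°C → T = 14.9°C
  1200 → 3400 m (saturated, 6.6°C/km): ΔT = -6.6 × 2.2 = -14.52°C → T = 0.38°C
Environment:
  700 → 3400 m (environment, 10.4°C/km): ΔT = -10.4 × 2.7 = -28.08°C → T = -8.38°C
T_parcel − T_env = 0.38 − (-8.38) = +8.76°C

+8.76°C (parcel warmer than environment)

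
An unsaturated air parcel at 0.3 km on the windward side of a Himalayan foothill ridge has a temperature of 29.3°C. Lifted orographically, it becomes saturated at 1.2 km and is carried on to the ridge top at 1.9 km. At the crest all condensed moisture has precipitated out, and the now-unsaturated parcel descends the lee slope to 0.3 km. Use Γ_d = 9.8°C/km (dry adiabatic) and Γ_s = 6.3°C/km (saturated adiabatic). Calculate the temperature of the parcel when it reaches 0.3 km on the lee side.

Dry to 1200 m: -9.8 × 0.9 km = -8.82°C, so T = 20.48°C.
Saturated to 1900 m: -6.3 × 0.7 km = -4.41°C, so T = 16.07°C.
Dry descent to 300 m: +9.8 × 1.6 km = +15.68°C, so T = 31.75°C.

31.75°C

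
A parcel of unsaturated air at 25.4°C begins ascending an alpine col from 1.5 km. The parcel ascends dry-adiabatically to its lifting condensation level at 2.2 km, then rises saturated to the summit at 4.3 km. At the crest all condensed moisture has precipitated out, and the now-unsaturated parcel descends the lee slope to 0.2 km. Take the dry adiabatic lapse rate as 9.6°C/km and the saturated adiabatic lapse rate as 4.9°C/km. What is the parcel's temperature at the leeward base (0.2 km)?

From 1500 m to 2200 m (dry): cools by 9.6 × 0.7 = 6.72°C, giving 18.68°C.
From 2200 m to 4300 m (saturated): cools by 4.9 × 2.1 = 10.29°C, giving 8.39°C.
From 4300 m to 200 m (dry descent): warms by 9.6 × 4.1 = 39.36°C, giving 47.75°C.

47.75°C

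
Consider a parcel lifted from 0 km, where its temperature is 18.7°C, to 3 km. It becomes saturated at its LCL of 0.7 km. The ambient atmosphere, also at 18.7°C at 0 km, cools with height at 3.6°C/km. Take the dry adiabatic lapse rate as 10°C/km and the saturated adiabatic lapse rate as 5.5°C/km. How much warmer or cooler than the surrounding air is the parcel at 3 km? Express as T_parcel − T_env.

-8.85°C (parcel cooler than environment)

Parcel:
  0–700 m, dry: Δz = 0.7 km ⇒ ΔT = -7°C; T = 11.7°C
  700–3000 m, saturated: Δz = 2.3 km ⇒ ΔT = -12.65°C; T = -0.95°C
Environment:
  0–3000 m, environment: Δz = 3 km ⇒ ΔT = -10.8°C; T = 7.9°C
T_parcel − T_env = -0.95 − 7.9 = -8.85°C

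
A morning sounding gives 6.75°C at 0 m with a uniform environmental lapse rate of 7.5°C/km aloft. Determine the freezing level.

900 m

Height above start = (6.75 − 0) / 7.5 = 0.9 km
Altitude = 0 m + 900 m = 900 m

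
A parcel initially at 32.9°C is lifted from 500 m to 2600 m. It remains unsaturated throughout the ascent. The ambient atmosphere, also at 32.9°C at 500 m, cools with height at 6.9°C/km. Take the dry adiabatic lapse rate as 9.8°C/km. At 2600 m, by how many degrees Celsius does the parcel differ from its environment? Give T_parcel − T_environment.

Parcel:
  500–2600 m, dry: Δz = 2.1 km ⇒ ΔT = -20.58°C; T = 12.32°C
Environment:
  500–2600 m, environment: Δz = 2.1 km ⇒ ΔT = -14.49°C; T = 18.41°C
T_parcel − T_env = 12.32 − 18.41 = -6.09°C

-6.09°C (parcel cooler than environment)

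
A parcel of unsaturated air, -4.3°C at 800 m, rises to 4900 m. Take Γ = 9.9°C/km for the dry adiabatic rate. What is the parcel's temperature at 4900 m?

-44.89°C

800–4900 m, dry adiabatic: Δz = 4.1 km ⇒ ΔT = -40.59°C; T = -44.89°C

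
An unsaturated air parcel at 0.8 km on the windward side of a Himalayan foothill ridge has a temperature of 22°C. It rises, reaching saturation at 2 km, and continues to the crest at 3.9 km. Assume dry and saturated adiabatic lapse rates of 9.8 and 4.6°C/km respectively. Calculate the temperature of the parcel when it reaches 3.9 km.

From 800 m to 2000 m (dry): cools by 9.8 × 1.2 = 11.76°C, giving 10.24°C.
From 2000 m to 3900 m (saturated): cools by 4.6 × 1.9 = 8.74°C, giving 1.5°C.

1.5°C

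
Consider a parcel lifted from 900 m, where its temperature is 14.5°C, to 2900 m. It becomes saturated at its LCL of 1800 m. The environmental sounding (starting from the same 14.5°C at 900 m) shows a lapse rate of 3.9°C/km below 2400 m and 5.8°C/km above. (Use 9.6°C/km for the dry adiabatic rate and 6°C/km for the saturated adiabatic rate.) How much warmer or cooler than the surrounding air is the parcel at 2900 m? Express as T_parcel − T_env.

-6.49°C (parcel cooler than environment)

Parcel:
  Dry to 1800 m: -9.6 × 0.9 km = -8.64°C, so T = 5.86°C.
  Saturated to 2900 m: -6 × 1.1 km = -6.6°C, so T = -0.74°C.
Environment:
  Environment, lower layer to 2400 m: -3.9 × 1.5 km = -5.85°C, so T = 8.65°C.
  Environment, upper layer to 2900 m: -5.8 × 0.5 km = -2.9°C, so T = 5.75°C.
T_parcel − T_env = -0.74 − 5.75 = -6.49°C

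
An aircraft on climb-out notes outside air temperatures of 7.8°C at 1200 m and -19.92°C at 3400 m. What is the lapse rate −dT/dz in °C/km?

12.6°C/km

Γ = −ΔT/Δz = (7.8 − (-19.92)) / (3400 − 1200) m
  = 27.72°C / 2.2 km = 12.6°C/km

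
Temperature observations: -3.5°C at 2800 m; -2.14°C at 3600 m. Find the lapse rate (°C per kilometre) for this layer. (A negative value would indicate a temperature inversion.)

-1.7°C/km

Γ = −ΔT/Δz = (-3.5 − (-2.14)) / (3600 − 2800) m
  = -1.36°C / 0.8 km = -1.7°C/km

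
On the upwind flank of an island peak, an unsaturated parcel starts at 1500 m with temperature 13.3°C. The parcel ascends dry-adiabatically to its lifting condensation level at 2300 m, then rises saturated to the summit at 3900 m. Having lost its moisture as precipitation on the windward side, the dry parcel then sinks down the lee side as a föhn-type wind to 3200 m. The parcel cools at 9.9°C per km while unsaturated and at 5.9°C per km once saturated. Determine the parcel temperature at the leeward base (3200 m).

1500–2300 m, dry: Δz = 0.8 km ⇒ ΔT = -7.92°C; T = 5.38°C
2300–3900 m, saturated: Δz = 1.6 km ⇒ ΔT = -9.44°C; T = -4.06°C
3900–3200 m, dry descent: Δz = 0.7 km ⇒ ΔT = +6.93°C; T = 2.87°C

2.87°C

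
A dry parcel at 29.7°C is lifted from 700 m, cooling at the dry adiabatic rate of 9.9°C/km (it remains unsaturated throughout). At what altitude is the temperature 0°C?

Height above start = (29.7 − 0) / 9.9 = 3 km
Altitude = 700 m + 3000 m = 3700 m

3700 m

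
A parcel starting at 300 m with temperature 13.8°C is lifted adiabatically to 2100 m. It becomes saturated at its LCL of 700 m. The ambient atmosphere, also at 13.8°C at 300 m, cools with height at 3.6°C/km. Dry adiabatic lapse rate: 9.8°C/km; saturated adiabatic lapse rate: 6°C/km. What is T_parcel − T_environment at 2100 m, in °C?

Parcel:
  300–700 m, dry: Δz = 0.4 km ⇒ ΔT = -3.92°C; T = 9.88°C
  700–2100 m, saturated: Δz = 1.4 km ⇒ ΔT = -8.4°C; T = 1.48°C
Environment:
  300–2100 m, environment: Δz = 1.8 km ⇒ ΔT = -6.48°C; T = 7.32°C
T_parcel − T_env = 1.48 − 7.32 = -5.84°C

-5.84°C (parcel cooler than environment)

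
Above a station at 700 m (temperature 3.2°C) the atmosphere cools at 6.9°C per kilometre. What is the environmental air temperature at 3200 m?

-14.05°C

Environmental to 3200 m: -6.9 × 2.5 km = -17.25°C, so T = -14.05°C.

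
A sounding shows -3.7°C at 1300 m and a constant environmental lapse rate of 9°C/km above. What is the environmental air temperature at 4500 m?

1300–4500 m, environmental: Δz = 3.2 km ⇒ ΔT = -28.8°C; T = -32.5°C

-32.5°C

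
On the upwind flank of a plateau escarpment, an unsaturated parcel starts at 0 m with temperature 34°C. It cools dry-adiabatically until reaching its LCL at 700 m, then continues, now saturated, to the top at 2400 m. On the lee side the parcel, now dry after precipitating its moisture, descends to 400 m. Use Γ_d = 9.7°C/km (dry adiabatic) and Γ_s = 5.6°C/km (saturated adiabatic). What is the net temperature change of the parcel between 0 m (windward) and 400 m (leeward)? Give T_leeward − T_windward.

+3.09°C

From 0 m to 700 m (dry): cools by 9.7 × 0.7 = 6.79°C, giving 27.21°C.
From 700 m to 2400 m (saturated): cools by 5.6 × 1.7 = 9.52°C, giving 17.69°C.
From 2400 m to 400 m (dry descent): warms by 9.7 × 2 = 19.4°C, giving 37.09°C.
Net change vs windward start: 37.09 − 34 = +3.09°C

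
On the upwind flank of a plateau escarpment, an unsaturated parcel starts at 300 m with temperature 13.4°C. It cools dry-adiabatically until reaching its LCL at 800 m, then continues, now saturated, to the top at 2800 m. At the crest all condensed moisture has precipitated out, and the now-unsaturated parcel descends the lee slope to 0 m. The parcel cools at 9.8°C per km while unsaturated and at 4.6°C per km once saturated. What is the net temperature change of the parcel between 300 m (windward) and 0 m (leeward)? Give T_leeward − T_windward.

+13.34°C

From 300 m to 800 m (dry): cools by 9.8 × 0.5 = 4.9°C, giving 8.5°C.
From 800 m to 2800 m (saturated): cools by 4.6 × 2 = 9.2°C, giving -0.7°C.
From 2800 m to 0 m (dry descent): warms by 9.8 × 2.8 = 27.44°C, giving 26.74°C.
Net change vs windward start: 26.74 − 13.4 = +13.34°C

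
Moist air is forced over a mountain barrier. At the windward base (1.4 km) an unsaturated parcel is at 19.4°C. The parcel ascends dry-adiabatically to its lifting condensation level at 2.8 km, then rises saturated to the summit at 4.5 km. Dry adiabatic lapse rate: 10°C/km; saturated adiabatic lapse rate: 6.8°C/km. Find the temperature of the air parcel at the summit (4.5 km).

-6.16°C

1400 → 2800 m (dry, 10°C/km): ΔT = -10 × 1.4 = -14°C → T = 5.4°C
2800 → 4500 m (saturated, 6.8°C/km): ΔT = -6.8 × 1.7 = -11.56°C → T = -6.16°C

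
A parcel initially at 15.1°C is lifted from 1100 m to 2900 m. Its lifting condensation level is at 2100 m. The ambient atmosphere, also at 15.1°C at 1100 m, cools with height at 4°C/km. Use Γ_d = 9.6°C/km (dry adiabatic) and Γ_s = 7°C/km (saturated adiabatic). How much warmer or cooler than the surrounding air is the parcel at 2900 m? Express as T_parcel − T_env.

-8°C (parcel cooler than environment)

Parcel:
  From 1100 m to 2100 m (dry): cools by 9.6 × 1 = 9.6°C, giving 5.5°C.
  From 2100 m to 2900 m (saturated): cools by 7 × 0.8 = 5.6°C, giving -0.1°C.
Environment:
  From 1100 m to 2900 m (environment): cools by 4 × 1.8 = 7.2°C, giving 7.9°C.
T_parcel − T_env = -0.1 − 7.9 = -8°C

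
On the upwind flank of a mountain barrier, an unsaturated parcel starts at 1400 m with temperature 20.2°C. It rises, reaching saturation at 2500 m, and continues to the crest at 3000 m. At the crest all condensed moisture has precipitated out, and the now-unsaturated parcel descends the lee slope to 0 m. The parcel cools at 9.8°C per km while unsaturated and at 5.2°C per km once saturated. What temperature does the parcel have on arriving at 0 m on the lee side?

36.22°C

From 1400 m to 2500 m (dry): cools by 9.8 × 1.1 = 10.78°C, giving 9.42°C.
From 2500 m to 3000 m (saturated): cools by 5.2 × 0.5 = 2.6°C, giving 6.82°C.
From 3000 m to 0 m (dry descent): warms by 9.8 × 3 = 29.4°C, giving 36.22°C.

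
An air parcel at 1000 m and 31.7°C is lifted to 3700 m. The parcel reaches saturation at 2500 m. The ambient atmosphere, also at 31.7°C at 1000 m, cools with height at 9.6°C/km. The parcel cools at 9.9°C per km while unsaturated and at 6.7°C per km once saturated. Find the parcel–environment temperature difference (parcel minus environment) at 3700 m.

+3.03°C (parcel warmer than environment)

Parcel:
  From 1000 m to 2500 m (dry): cools by 9.9 × 1.5 = 14.85°C, giving 16.85°C.
  From 2500 m to 3700 m (saturated): cools by 6.7 × 1.2 = 8.04°C, giving 8.81°C.
Environment:
  From 1000 m to 3700 m (environment): cools by 9.6 × 2.7 = 25.92°C, giving 5.78°C.
T_parcel − T_env = 8.81 − 5.78 = +3.03°C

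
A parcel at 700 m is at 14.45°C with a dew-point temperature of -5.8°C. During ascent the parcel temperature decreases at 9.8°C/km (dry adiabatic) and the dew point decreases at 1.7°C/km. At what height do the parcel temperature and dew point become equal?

3200 m

T and T_d converge at 9.8 − 1.7 = 8.1°C per km
Height above start = (14.45 − (-5.8)) / 8.1 = 2.5 km
LCL altitude = 700 m + 2500 m = 3200 m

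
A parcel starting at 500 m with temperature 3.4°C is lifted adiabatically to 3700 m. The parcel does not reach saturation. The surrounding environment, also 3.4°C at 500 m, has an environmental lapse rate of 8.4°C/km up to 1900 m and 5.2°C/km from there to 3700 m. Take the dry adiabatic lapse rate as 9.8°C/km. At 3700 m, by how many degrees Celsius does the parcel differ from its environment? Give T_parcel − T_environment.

Parcel:
  500–3700 m, dry: Δz = 3.2 km ⇒ ΔT = -31.36°C; T = -27.96°C
Environment:
  500–1900 m, environment, lower layer: Δz = 1.4 km ⇒ ΔT = -11.76°C; T = -8.36°C
  1900–3700 m, environment, upper layer: Δz = 1.8 km ⇒ ΔT = -9.36°C; T = -17.72°C
T_parcel − T_env = -27.96 − (-17.72) = -10.24°C

-10.24°C (parcel cooler than environment)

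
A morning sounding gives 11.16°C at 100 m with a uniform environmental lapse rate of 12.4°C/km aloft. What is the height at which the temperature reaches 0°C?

1000 m

Height above start = (11.16 − 0) / 12.4 = 0.9 km
Altitude = 100 m + 900 m = 1000 m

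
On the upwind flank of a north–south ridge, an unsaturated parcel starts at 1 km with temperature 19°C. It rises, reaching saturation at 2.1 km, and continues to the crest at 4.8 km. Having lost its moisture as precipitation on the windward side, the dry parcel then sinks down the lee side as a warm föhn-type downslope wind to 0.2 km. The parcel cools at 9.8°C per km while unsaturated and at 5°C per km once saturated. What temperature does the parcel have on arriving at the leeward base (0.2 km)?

1000 → 2100 m (dry, 9.8°C/km): ΔT = -9.8 × 1.1 = -10.78°C → T = 8.22°C
2100 → 4800 m (saturated, 5°C/km): ΔT = -5 × 2.7 = -13.5°C → T = -5.28°C
4800 → 200 m (dry descent, 9.8°C/km): ΔT = +9.8 × 4.6 = +45.08°C → T = 39.8°C

39.8°C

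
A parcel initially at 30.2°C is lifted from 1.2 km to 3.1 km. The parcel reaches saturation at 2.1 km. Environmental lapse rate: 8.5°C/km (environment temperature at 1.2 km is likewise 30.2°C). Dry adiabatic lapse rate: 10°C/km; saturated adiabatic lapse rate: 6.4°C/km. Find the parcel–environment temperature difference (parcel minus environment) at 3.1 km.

+0.75°C (parcel warmer than environment)

Parcel:
  Dry to 2100 m: -10 × 0.9 km = -9°C, so T = 21.2°C.
  Saturated to 3100 m: -6.4 × 1 km = -6.4°C, so T = 14.8°C.
Environment:
  Environment to 3100 m: -8.5 × 1.9 km = -16.15°C, so T = 14.05°C.
T_parcel − T_env = 14.8 − 14.05 = +0.75°C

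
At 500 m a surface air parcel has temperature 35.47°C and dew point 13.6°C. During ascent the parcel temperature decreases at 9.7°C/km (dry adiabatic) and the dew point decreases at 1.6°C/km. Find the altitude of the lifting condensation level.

T and T_d converge at 9.7 − 1.6 = 8.1°C per km
Height above start = (35.47 − 13.6) / 8.1 = 2.7 km
LCL altitude = 500 m + 2700 m = 3200 m

3200 m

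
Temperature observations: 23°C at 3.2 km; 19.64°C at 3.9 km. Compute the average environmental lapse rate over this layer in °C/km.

Γ = −ΔT/Δz = (23 − 19.64) / (3900 − 3200) m
  = 3.36°C / 0.7 km = 4.8°C/km

4.8°C/km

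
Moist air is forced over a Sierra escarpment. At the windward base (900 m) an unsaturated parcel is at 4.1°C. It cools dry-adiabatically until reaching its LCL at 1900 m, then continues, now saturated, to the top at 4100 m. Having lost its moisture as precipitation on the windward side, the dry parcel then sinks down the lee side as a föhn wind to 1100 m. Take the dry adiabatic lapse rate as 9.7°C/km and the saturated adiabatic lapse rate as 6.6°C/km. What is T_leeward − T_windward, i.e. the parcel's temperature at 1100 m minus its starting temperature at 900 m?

900–1900 m, dry: Δz = 1 km ⇒ ΔT = -9.7°C; T = -5.6°C
1900–4100 m, saturated: Δz = 2.2 km ⇒ ΔT = -14.52°C; T = -20.12°C
4100–1100 m, dry descent: Δz = 3 km ⇒ ΔT = +29.1°C; T = 8.98°C
Net change vs windward start: 8.98 − 4.1 = +4.88°C

+4.88°C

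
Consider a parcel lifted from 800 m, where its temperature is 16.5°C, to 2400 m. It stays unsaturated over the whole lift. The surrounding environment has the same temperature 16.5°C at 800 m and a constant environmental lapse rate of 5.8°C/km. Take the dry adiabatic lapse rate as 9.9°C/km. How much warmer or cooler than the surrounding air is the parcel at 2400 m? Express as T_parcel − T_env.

Parcel:
  800–2400 m, dry: Δz = 1.6 km ⇒ ΔT = -15.84°C; T = 0.66°C
Environment:
  800–2400 m, environment: Δz = 1.6 km ⇒ ΔT = -9.28°C; T = 7.22°C
T_parcel − T_env = 0.66 − 7.22 = -6.56°C

-6.56°C (parcel cooler than environment)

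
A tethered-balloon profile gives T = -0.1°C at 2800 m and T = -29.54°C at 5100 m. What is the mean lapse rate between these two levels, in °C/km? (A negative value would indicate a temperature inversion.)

12.8°C/km

Γ = −ΔT/Δz = (-0.1 − (-29.54)) / (5100 − 2800) m
  = 29.44°C / 2.3 km = 12.8°C/km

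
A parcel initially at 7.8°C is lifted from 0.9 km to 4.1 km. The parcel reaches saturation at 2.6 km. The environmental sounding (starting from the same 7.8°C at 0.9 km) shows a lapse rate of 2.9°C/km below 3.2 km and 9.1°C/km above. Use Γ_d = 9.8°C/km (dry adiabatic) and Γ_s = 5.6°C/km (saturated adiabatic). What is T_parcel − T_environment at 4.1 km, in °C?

Parcel:
  900–2600 m, dry: Δz = 1.7 km ⇒ ΔT = -16.66°C; T = -8.86°C
  2600–4100 m, saturated: Δz = 1.5 km ⇒ ΔT = -8.4°C; T = -17.26°C
Environment:
  900–3200 m, environment, lower layer: Δz = 2.3 km ⇒ ΔT = -6.67°C; T = 1.13°C
  3200–4100 m, environment, upper layer: Δz = 0.9 km ⇒ ΔT = -8.19°C; T = -7.06°C
T_parcel − T_env = -17.26 − (-7.06) = -10.2°C

-10.2°C (parcel cooler than environment)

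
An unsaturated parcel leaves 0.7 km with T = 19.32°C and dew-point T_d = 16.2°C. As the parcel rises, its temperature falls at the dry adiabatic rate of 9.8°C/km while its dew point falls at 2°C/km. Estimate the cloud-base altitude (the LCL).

1.1 km

T and T_d converge at 9.8 − 2 = 7.8°C per km
Height above start = (19.32 − 16.2) / 7.8 = 0.4 km
LCL altitude = 700 m + 400 m = 1100 m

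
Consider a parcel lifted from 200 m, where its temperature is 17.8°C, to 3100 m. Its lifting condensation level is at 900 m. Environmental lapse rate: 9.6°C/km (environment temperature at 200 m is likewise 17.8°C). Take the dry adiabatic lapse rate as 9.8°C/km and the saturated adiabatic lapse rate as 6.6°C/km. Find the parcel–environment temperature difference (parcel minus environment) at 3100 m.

Parcel:
  200–900 m, dry: Δz = 0.7 km ⇒ ΔT = -6.86°C; T = 10.94°C
  900–3100 m, saturated: Δz = 2.2 km ⇒ ΔT = -14.52°C; T = -3.58°C
Environment:
  200–3100 m, environment: Δz = 2.9 km ⇒ ΔT = -27.84°C; T = -10.04°C
T_parcel − T_env = -3.58 − (-10.04) = +6.46°C

+6.46°C (parcel warmer than environment)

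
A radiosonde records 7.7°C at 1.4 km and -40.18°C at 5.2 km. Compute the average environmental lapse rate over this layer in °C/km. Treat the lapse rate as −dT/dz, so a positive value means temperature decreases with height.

Γ = −ΔT/Δz = (7.7 − (-40.18)) / (5200 − 1400) m
  = 47.88°C / 3.8 km = 12.6°C/km

12.6°C/km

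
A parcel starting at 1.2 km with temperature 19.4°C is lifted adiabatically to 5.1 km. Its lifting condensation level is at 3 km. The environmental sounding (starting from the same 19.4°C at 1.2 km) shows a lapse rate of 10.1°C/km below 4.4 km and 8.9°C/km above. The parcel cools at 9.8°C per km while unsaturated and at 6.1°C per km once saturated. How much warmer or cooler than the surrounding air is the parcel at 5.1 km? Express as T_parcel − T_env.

+8.1°C (parcel warmer than environment)

Parcel:
  1200 → 3000 m (dry, 9.8°C/km): ΔT = -9.8 × 1.8 = -17.64°C → T = 1.76°C
  3000 → 5100 m (saturated, 6.1°C/km): ΔT = -6.1 × 2.1 = -12.81°C → T = -11.05°C
Environment:
  1200 → 4400 m (environment, lower layer, 10.1°C/km): ΔT = -10.1 × 3.2 = -32.32°C → T = -12.92°C
  4400 → 5100 m (environment, upper layer, 8.9°C/km): ΔT = -8.9 × 0.7 = -6.23°C → T = -19.15°C
T_parcel − T_env = -11.05 − (-19.15) = +8.1°C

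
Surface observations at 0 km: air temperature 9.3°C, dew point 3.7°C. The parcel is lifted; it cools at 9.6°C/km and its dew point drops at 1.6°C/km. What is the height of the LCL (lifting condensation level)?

T and T_d converge at 9.6 − 1.6 = 8°C per km
Height above start = (9.3 − 3.7) / 8 = 0.7 km
LCL altitude = 0 m + 700 m = 700 m

0.7 km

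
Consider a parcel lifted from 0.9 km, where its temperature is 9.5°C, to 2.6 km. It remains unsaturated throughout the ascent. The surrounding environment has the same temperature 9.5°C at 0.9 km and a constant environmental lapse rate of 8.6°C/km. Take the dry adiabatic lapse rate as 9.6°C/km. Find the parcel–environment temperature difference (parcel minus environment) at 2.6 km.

-1.7°C (parcel cooler than environment)

Parcel:
  900 → 2600 m (dry, 9.6°C/km): ΔT = -9.6 × 1.7 = -16.32°C → T = -6.82°C
Environment:
  900 → 2600 m (environment, 8.6°C/km): ΔT = -8.6 × 1.7 = -14.62°C → T = -5.12°C
T_parcel − T_env = -6.82 − (-5.12) = -1.7°C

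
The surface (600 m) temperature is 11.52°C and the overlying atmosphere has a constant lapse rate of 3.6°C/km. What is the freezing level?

Height above start = (11.52 − 0) / 3.6 = 3.2 km
Altitude = 600 m + 3200 m = 3800 m

3800 m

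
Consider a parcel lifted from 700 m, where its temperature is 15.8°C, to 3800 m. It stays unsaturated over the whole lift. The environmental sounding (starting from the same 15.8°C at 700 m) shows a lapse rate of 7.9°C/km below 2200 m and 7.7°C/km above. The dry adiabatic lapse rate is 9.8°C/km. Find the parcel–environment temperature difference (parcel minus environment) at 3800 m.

-6.21°C (parcel cooler than environment)

Parcel:
  Dry to 3800 m: -9.8 × 3.1 km = -30.38°C, so T = -14.58°C.
Environment:
  Environment, lower layer to 2200 m: -7.9 × 1.5 km = -11.85°C, so T = 3.95°C.
  Environment, upper layer to 3800 m: -7.7 × 1.6 km = -12.32°C, so T = -8.37°C.
T_parcel − T_env = -14.58 − (-8.37) = -6.21°C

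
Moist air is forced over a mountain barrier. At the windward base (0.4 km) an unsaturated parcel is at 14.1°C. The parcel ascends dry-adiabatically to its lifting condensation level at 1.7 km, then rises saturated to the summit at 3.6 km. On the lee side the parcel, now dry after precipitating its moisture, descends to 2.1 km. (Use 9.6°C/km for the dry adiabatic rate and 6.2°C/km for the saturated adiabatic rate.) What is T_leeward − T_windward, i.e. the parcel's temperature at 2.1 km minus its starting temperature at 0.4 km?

-9.86°C

Dry to 1700 m: -9.6 × 1.3 km = -12.48°C, so T = 1.62°C.
Saturated to 3600 m: -6.2 × 1.9 km = -11.78°C, so T = -10.16°C.
Dry descent to 2100 m: +9.6 × 1.5 km = +14.4°C, so T = 4.24°C.
Net change vs windward start: 4.24 − 14.1 = -9.86°C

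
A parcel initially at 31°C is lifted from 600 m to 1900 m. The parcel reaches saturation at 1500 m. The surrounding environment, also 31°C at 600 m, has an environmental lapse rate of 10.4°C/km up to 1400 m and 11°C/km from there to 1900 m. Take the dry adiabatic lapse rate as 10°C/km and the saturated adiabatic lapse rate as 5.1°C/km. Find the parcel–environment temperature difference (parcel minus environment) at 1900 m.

Parcel:
  From 600 m to 1500 m (dry): cools by 10 × 0.9 = 9°C, giving 22°C.
  From 1500 m to 1900 m (saturated): cools by 5.1 × 0.4 = 2.04°C, giving 19.96°C.
Environment:
  From 600 m to 1400 m (environment, lower layer): cools by 10.4 × 0.8 = 8.32°C, giving 22.68°C.
  From 1400 m to 1900 m (environment, upper layer): cools by 11 × 0.5 = 5.5°C, giving 17.18°C.
T_parcel − T_env = 19.96 − 17.18 = +2.78°C

+2.78°C (parcel warmer than environment)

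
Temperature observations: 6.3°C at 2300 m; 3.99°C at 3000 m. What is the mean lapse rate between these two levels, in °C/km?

Γ = −ΔT/Δz = (6.3 − 3.99) / (3000 − 2300) m
  = 2.31°C / 0.7 km = 3.3°C/km

3.3°C/km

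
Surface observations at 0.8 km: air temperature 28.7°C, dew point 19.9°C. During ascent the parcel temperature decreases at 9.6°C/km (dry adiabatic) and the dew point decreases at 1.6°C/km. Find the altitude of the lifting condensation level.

1.9 km

T and T_d converge at 9.6 − 1.6 = 8°C per km
Height above start = (28.7 − 19.9) / 8 = 1.1 km
LCL altitude = 800 m + 1100 m = 1900 m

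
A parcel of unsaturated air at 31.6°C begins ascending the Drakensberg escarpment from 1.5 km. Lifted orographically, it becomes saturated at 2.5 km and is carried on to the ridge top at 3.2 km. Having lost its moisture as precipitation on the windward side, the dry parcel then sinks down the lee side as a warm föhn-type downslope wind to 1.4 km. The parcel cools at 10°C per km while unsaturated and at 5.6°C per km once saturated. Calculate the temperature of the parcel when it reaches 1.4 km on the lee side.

35.68°C

1500–2500 m, dry: Δz = 1 km ⇒ ΔT = -10°C; T = 21.6°C
2500–3200 m, saturated: Δz = 0.7 km ⇒ ΔT = -3.92°C; T = 17.68°C
3200–1400 m, dry descent: Δz = 1.8 km ⇒ ΔT = +18°C; T = 35.68°C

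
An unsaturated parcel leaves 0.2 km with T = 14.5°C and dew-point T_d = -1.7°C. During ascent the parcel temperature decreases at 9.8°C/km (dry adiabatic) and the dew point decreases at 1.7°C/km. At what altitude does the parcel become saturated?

2.2 km

T and T_d converge at 9.8 − 1.7 = 8.1°C per km
Height above start = (14.5 − (-1.7)) / 8.1 = 2 km
LCL altitude = 200 m + 2000 m = 2200 m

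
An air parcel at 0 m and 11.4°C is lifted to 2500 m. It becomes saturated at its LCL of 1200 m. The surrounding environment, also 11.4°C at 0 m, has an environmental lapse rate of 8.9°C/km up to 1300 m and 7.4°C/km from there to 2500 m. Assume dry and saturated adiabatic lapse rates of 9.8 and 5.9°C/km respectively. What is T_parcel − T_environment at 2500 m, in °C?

Parcel:
  Dry to 1200 m: -9.8 × 1.2 km = -11.76°C, so T = -0.36°C.
  Saturated to 2500 m: -5.9 × 1.3 km = -7.67°C, so T = -8.03°C.
Environment:
  Environment, lower layer to 1300 m: -8.9 × 1.3 km = -11.57°C, so T = -0.17°C.
  Environment, upper layer to 2500 m: -7.4 × 1.2 km = -8.88°C, so T = -9.05°C.
T_parcel − T_env = -8.03 − (-9.05) = +1.02°C

+1.02°C (parcel warmer than environment)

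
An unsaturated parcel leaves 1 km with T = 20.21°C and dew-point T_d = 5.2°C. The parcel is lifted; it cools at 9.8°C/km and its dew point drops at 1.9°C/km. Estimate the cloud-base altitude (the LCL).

T and T_d converge at 9.8 − 1.9 = 7.9°C per km
Height above start = (20.21 − 5.2) / 7.9 = 1.9 km
LCL altitude = 1000 m + 1900 m = 2900 m

2.9 km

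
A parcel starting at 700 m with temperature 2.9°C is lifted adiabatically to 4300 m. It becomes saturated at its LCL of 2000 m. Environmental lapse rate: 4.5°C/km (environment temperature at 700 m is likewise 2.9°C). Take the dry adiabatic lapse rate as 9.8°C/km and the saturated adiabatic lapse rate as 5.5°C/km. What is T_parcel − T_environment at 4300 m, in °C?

-9.19°C (parcel cooler than environment)

Parcel:
  Dry to 2000 m: -9.8 × 1.3 km = -12.74°C, so T = -9.84°C.
  Saturated to 4300 m: -5.5 × 2.3 km = -12.65°C, so T = -22.49°C.
Environment:
  Environment to 4300 m: -4.5 × 3.6 km = -16.2°C, so T = -13.3°C.
T_parcel − T_env = -22.49 − (-13.3) = -9.19°C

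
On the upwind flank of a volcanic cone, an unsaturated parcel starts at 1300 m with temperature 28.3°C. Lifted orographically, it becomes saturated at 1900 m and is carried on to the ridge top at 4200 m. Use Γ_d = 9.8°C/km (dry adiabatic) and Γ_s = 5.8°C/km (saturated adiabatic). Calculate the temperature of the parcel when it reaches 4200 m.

From 1300 m to 1900 m (dry): cools by 9.8 × 0.6 = 5.88°C, giving 22.42°C.
From 1900 m to 4200 m (saturated): cools by 5.8 × 2.3 = 13.34°C, giving 9.08°C.

9.08°C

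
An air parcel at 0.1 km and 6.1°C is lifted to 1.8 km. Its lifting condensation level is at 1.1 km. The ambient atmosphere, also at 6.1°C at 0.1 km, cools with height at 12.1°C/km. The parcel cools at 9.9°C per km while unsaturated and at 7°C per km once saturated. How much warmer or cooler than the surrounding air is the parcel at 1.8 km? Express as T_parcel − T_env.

+5.77°C (parcel warmer than environment)

Parcel:
  From 100 m to 1100 m (dry): cools by 9.9 × 1 = 9.9°C, giving -3.8°C.
  From 1100 m to 1800 m (saturated): cools by 7 × 0.7 = 4.9°C, giving -8.7°C.
Environment:
  From 100 m to 1800 m (environment): cools by 12.1 × 1.7 = 20.57°C, giving -14.47°C.
T_parcel − T_env = -8.7 − (-14.47) = +5.77°C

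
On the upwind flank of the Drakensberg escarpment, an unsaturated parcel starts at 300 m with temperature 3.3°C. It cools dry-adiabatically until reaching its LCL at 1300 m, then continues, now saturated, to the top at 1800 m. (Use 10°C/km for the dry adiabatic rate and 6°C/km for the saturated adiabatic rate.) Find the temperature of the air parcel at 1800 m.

300 → 1300 m (dry, 10°C/km): ΔT = -10 × 1 = -10°C → T = -6.7°C
1300 → 1800 m (saturated, 6°C/km): ΔT = -6 × 0.5 = -3°C → T = -9.7°C

-9.7°C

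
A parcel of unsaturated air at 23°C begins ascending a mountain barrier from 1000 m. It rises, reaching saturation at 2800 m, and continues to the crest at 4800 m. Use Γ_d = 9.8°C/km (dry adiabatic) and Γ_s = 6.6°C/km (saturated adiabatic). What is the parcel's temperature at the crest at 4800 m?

-7.84°C

1000 → 2800 m (dry, 9.8°C/km): ΔT = -9.8 × 1.8 = -17.64°C → T = 5.36°C
2800 → 4800 m (saturated, 6.6°C/km): ΔT = -6.6 × 2 = -13.2°C → T = -7.84°C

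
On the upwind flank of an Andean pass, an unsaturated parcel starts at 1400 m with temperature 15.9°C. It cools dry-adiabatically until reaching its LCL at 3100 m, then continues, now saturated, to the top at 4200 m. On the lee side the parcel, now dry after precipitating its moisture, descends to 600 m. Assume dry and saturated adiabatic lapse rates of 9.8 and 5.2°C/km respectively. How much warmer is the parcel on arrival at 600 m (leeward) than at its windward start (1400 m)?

+12.9°C

Dry to 3100 m: -9.8 × 1.7 km = -16.66°C, so T = -0.76°C.
Saturated to 4200 m: -5.2 × 1.1 km = -5.72°C, so T = -6.48°C.
Dry descent to 600 m: +9.8 × 3.6 km = +35.28°C, so T = 28.8°C.
Net change vs windward start: 28.8 − 15.9 = +12.9°C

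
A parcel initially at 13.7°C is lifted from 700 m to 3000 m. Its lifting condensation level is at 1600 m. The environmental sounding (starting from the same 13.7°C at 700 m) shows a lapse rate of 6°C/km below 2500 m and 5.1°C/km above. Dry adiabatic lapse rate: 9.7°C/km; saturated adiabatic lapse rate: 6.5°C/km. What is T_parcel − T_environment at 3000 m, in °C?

Parcel:
  From 700 m to 1600 m (dry): cools by 9.7 × 0.9 = 8.73°C, giving 4.97°C.
  From 1600 m to 3000 m (saturated): cools by 6.5 × 1.4 = 9.1°C, giving -4.13°C.
Environment:
  From 700 m to 2500 m (environment, lower layer): cools by 6 × 1.8 = 10.8°C, giving 2.9°C.
  From 2500 m to 3000 m (environment, upper layer): cools by 5.1 × 0.5 = 2.55°C, giving 0.35°C.
T_parcel − T_env = -4.13 − 0.35 = -4.48°C

-4.48°C (parcel cooler than environment)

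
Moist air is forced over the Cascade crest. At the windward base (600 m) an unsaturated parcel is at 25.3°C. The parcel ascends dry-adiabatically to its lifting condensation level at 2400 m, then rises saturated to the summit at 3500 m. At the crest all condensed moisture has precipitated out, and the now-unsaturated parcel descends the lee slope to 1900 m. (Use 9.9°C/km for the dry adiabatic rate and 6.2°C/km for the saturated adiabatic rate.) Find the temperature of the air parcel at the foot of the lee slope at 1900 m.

16.5°C

600 → 2400 m (dry, 9.9°C/km): ΔT = -9.9 × 1.8 = -17.82°C → T = 7.48°C
2400 → 3500 m (saturated, 6.2°C/km): ΔT = -6.2 × 1.1 = -6.82°C → T = 0.66°C
3500 → 1900 m (dry descent, 9.9°C/km): ΔT = +9.9 × 1.6 = +15.84°C → T = 16.5°C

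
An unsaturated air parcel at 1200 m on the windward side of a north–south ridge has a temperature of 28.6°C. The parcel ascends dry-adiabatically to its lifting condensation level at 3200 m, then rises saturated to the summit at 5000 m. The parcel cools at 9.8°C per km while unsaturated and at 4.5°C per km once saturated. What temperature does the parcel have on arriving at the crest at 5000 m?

0.9°C

From 1200 m to 3200 m (dry): cools by 9.8 × 2 = 19.6°C, giving 9°C.
From 3200 m to 5000 m (saturated): cools by 4.5 × 1.8 = 8.1°C, giving 0.9°C.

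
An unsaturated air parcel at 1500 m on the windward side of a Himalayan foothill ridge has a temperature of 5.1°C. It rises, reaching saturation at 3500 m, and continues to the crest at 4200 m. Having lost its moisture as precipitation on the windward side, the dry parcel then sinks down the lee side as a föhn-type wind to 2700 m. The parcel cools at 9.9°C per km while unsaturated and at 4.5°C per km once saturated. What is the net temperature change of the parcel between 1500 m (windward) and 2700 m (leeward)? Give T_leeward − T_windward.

1500–3500 m, dry: Δz = 2 km ⇒ ΔT = -19.8°C; T = -14.7°C
3500–4200 m, saturated: Δz = 0.7 km ⇒ ΔT = -3.15°C; T = -17.85°C
4200–2700 m, dry descent: Δz = 1.5 km ⇒ ΔT = +14.85°C; T = -3°C
Net change vs windward start: -3 − 5.1 = -8.1°C

-8.1°C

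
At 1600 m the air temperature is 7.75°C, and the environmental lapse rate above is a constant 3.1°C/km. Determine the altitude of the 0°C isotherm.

Height above start = (7.75 − 0) / 3.1 = 2.5 km
Altitude = 1600 m + 2500 m = 4100 m

4100 m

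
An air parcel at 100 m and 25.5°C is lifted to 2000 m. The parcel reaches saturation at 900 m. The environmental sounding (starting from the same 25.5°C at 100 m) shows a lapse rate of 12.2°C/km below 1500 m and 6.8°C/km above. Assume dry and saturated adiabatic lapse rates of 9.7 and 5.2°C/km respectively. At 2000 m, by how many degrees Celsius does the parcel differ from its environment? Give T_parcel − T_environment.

+7°C (parcel warmer than environment)

Parcel:
  100–900 m, dry: Δz = 0.8 km ⇒ ΔT = -7.76°C; T = 17.74°C
  900–2000 m, saturated: Δz = 1.1 km ⇒ ΔT = -5.72°C; T = 12.02°C
Environment:
  100–1500 m, environment, lower layer: Δz = 1.4 km ⇒ ΔT = -17.08°C; T = 8.42°C
  1500–2000 m, environment, upper layer: Δz = 0.5 km ⇒ ΔT = -3.4°C; T = 5.02°C
T_parcel − T_env = 12.02 − 5.02 = +7°C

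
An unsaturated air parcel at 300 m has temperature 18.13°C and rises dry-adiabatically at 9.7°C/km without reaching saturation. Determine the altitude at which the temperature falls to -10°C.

3200 m

Height above start = (18.13 − (-10)) / 9.7 = 2.9 km
Altitude = 300 m + 2900 m = 3200 m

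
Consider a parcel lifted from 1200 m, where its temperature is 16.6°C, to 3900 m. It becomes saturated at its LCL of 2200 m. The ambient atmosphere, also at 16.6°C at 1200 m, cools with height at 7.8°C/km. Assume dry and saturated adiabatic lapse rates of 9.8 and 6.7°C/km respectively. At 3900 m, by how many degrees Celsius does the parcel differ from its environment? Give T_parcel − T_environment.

-0.13°C (parcel cooler than environment)

Parcel:
  From 1200 m to 2200 m (dry): cools by 9.8 × 1 = 9.8°C, giving 6.8°C.
  From 2200 m to 3900 m (saturated): cools by 6.7 × 1.7 = 11.39°C, giving -4.59°C.
Environment:
  From 1200 m to 3900 m (environment): cools by 7.8 × 2.7 = 21.06°C, giving -4.46°C.
T_parcel − T_env = -4.59 − (-4.46) = -0.13°C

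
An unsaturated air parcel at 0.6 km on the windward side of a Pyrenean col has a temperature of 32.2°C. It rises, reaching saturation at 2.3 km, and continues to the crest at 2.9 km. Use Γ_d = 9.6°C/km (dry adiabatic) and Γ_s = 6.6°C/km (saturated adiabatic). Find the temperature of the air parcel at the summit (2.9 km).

Dry to 2300 m: -9.6 × 1.7 km = -16.32°C, so T = 15.88°C.
Saturated to 2900 m: -6.6 × 0.6 km = -3.96°C, so T = 11.92°C.

11.92°C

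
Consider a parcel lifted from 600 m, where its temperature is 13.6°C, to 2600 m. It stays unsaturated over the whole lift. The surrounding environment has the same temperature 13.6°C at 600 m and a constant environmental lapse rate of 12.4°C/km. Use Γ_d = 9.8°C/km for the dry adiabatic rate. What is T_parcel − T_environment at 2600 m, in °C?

+5.2°C (parcel warmer than environment)

Parcel:
  Dry to 2600 m: -9.8 × 2 km = -19.6°C, so T = -6°C.
Environment:
  Environment to 2600 m: -12.4 × 2 km = -24.8°C, so T = -11.2°C.
T_parcel − T_env = -6 − (-11.2) = +5.2°C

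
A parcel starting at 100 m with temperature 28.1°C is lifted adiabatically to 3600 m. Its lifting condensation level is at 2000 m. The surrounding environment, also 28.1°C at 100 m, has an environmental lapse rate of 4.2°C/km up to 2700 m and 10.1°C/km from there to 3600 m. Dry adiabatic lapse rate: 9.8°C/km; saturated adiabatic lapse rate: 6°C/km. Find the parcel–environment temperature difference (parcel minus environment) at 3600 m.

-8.21°C (parcel cooler than environment)

Parcel:
  From 100 m to 2000 m (dry): cools by 9.8 × 1.9 = 18.62°C, giving 9.48°C.
  From 2000 m to 3600 m (saturated): cools by 6 × 1.6 = 9.6°C, giving -0.12°C.
Environment:
  From 100 m to 2700 m (environment, lower layer): cools by 4.2 × 2.6 = 10.92°C, giving 17.18°C.
  From 2700 m to 3600 m (environment, upper layer): cools by 10.1 × 0.9 = 9.09°C, giving 8.09°C.
T_parcel − T_env = -0.12 − 8.09 = -8.21°C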